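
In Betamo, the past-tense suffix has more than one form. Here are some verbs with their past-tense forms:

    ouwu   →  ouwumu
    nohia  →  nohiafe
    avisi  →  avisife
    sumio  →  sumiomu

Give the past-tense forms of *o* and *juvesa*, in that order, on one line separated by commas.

Looking at the last vowel of each stem: -mu when the last vowel of the stem is a rounded vowel (*ouwu*, *sumio*); -fe when the last vowel of the stem is an unrounded vowel (*nohia*, *avisi*).
The last vowel of *o* is /o/, which is a rounded vowel, so the suffix is -mu, giving *omu*.
*juvesa*: last vowel = /a/, an unrounded vowel → -fe → *juvesafe*.

omu, juvesafe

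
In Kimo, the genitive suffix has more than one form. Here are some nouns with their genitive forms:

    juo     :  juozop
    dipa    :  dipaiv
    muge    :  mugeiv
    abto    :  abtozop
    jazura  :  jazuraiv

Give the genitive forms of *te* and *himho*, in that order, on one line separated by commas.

teiv, himhozop

The suffix is conditioned by the last vowel: -zop when the last vowel of the stem is a rounded vowel (*juo*, *abto*); -iv when the last vowel of the stem is an unrounded vowel (*dipa*, *muge*, *jazura*).
*te* — last vowel /e/ (an unrounded vowel) → -iv → *teiv*.
Since the last vowel of *himho* is /o/ (a rounded vowel), it takes -zop, giving *himhozop*.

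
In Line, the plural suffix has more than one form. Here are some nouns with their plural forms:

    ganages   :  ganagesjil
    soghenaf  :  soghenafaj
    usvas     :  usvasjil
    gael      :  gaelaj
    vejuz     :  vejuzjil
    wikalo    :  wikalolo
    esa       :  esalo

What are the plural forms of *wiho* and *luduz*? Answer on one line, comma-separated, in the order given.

Looking at the final sound of each stem: -jil when the stem ends in a sibilant (*ganages*, *usvas*, *vejuz*); -aj when the stem ends in a non-sibilant consonant (*soghenaf*, *gael*); -lo when the stem ends in a vowel (*wikalo*, *esa*).
*wiho*: final sound = /o/, a vowel → -lo → *wiholo*.
The final sound of *luduz* is /z/, which is a sibilant, so the suffix is -jil, giving *luduzjil*.

wiholo, luduzjil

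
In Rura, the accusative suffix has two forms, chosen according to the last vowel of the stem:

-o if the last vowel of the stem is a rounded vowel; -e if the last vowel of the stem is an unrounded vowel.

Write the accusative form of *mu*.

muo

*mu*: last vowel = /u/, a rounded vowel → -o → *muo*.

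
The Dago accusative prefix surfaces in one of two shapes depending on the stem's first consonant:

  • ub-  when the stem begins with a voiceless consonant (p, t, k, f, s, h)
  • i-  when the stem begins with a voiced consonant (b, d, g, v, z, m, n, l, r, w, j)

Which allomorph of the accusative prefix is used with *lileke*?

i-

The first consonant of *lileke* is /l/, which is voiced, so the prefix is i-.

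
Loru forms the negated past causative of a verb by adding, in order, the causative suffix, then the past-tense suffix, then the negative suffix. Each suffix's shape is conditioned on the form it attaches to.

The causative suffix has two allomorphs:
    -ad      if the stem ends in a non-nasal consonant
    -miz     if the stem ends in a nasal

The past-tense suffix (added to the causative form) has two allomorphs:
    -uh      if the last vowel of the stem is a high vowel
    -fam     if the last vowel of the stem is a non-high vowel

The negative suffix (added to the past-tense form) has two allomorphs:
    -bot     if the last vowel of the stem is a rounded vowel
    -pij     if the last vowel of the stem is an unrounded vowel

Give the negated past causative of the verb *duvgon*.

Since the final consonant of *duvgon* is /n/ (a nasal), it takes -miz, giving *duvgonmiz*.
The causative form *duvgonmiz*: last vowel = /i/, a high vowel → -uh → *duvgonmizuh*.
The past-tense form *duvgonmizuh*: last vowel = /u/, a rounded vowel → -bot → *duvgonmizuhbot*.

duvgonmizuhbot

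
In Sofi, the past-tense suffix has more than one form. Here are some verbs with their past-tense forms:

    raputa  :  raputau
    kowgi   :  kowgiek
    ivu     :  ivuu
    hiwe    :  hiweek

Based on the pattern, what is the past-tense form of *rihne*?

Looking at the last vowel of each stem: -ek when the last vowel of the stem is a front vowel (*kowgi*, *hiwe*); -u when the last vowel of the stem is a back vowel (*raputa*, *ivu*).
*rihne* — last vowel /e/ (a front vowel) → -ek → *rihneek*.

rihneek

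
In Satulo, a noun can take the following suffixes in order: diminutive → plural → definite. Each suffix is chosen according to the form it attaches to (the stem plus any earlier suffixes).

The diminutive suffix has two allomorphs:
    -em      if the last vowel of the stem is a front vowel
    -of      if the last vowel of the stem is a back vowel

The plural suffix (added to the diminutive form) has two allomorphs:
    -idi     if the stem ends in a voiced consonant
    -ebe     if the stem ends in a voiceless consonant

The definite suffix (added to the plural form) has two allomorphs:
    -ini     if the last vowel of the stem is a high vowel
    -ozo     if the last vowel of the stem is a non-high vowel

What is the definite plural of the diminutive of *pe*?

*pe* — last vowel /e/ (a front vowel) → -em → *peem*.
The final consonant of the diminutive form *peem* is /m/, which is voiced, so the plural suffix is -idi, giving *peemidi*.
The last vowel of the plural form *peemidi* is /i/, which is a high vowel, so the definite suffix is -ini, giving *peemidiini*.

peemidiini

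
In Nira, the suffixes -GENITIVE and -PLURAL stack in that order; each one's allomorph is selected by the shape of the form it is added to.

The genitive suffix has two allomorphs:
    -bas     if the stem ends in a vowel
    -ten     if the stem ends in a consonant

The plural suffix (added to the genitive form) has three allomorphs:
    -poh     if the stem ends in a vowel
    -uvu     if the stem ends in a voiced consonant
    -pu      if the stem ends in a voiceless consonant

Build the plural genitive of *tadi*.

*tadi* — final sound /i/ (a vowel) → -bas → *tadibas*.
The genitive form *tadibas* — final sound /s/ (a voiceless consonant) → -pu → *tadibaspu*.

tadibaspu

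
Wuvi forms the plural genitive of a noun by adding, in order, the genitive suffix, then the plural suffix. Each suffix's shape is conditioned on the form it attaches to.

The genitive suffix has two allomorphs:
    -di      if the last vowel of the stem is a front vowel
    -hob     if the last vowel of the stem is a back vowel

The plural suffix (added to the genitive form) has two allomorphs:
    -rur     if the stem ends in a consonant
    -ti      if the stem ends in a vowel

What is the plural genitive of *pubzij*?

pubzijditi

*pubzij* — last vowel /i/ (a front vowel) → -di → *pubzijdi*.
The final sound of the genitive form *pubzijdi* is /i/, which is a vowel, so the plural suffix is -ti, giving *pubzijditi*.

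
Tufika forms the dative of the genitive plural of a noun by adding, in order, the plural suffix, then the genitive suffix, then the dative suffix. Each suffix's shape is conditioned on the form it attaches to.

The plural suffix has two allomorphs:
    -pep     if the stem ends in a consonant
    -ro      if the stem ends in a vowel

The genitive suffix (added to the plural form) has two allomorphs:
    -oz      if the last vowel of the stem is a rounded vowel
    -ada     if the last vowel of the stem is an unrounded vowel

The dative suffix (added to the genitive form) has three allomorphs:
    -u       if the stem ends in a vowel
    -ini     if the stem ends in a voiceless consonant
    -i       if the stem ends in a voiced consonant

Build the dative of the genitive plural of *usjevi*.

*usjevi*: final sound = /i/, a vowel → -ro → *usjeviro*.
The last vowel of the plural form *usjeviro* is /o/, which is a rounded vowel, so the genitive suffix is -oz, giving *usjevirooz*.
The genitive form *usjevirooz* — final sound /z/ (a voiced consonant) → -i → *usjeviroozi*.

usjeviroozi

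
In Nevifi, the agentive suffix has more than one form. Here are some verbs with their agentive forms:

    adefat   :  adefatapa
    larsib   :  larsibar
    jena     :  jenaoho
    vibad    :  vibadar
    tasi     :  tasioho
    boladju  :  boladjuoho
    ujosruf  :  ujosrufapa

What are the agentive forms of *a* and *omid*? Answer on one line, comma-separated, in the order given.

The suffix is conditioned by the final sound: -apa when the stem ends in a voiceless consonant (*adefat*, *ujosruf*); -ar when the stem ends in a voiced consonant (*larsib*, *vibad*); -oho when the stem ends in a vowel (*jena*, *tasi*, *boladju*).
The final sound of *a* is /a/, which is a vowel, so the suffix is -oho, giving *aoho*.
The final sound of *omid* is /d/, which is a voiced consonant, so the suffix is -ar, giving *omidar*.

aoho, omidar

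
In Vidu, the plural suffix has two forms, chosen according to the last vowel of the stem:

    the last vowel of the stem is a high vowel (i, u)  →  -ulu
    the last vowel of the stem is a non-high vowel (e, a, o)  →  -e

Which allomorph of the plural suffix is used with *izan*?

-e

*izan* — last vowel /a/ (a non-high vowel) → -e.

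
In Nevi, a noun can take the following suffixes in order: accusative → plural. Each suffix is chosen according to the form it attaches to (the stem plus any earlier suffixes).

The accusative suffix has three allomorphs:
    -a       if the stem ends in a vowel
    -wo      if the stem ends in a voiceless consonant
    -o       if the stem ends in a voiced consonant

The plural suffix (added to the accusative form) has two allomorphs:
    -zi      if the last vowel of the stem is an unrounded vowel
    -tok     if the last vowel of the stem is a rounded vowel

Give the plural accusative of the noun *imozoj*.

*imozoj* — final sound /j/ (a voiced consonant) → -o → *imozojo*.
The accusative form *imozojo* — last vowel /o/ (a rounded vowel) → -tok → *imozojotok*.

imozojotok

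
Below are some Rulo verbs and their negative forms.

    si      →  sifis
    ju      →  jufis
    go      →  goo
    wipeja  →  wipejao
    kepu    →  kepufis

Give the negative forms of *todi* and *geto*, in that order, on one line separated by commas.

The alternation tracks the last vowel of the stem — -fis when the last vowel of the stem is a high vowel (*si*, *ju*, *kepu*); -o when the last vowel of the stem is a non-high vowel (*go*, *wipeja*).
Since the last vowel of *todi* is /i/ (a high vowel), it takes -fis, giving *todifis*.
*geto*: last vowel = /o/, a non-high vowel → -o → *getoo*.

todifis, getoo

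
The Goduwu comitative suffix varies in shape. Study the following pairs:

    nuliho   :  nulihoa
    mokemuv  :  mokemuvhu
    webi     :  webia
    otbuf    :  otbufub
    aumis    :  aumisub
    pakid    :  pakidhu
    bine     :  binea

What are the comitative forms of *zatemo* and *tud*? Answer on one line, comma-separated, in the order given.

Looking at the final sound of each stem: -ub when the stem ends in a voiceless consonant (*otbuf*, *aumis*); -hu when the stem ends in a voiced consonant (*mokemuv*, *pakid*); -a when the stem ends in a vowel (*nuliho*, *webi*, *bine*).
The final sound of *zatemo* is /o/, which is a vowel, so the suffix is -a, giving *zatemoa*.
*tud* — final sound /d/ (a voiced consonant) → -hu → *tudhu*.

zatemoa, tudhu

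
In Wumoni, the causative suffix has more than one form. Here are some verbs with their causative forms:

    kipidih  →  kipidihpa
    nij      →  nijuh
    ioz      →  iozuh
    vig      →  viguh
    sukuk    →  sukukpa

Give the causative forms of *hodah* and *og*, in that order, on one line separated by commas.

The pattern is voicing of the final consonant: -pa when the stem ends in a voiceless consonant (*kipidih*, *sukuk*); -uh when the stem ends in a voiced consonant (*nij*, *ioz*, *vig*).
The final consonant of *hodah* is /h/, which is voiceless, so the suffix is -pa, giving *hodahpa*.
The final consonant of *og* is /g/, which is voiced, so the suffix is -uh, giving *oguh*.

hodahpa, oguh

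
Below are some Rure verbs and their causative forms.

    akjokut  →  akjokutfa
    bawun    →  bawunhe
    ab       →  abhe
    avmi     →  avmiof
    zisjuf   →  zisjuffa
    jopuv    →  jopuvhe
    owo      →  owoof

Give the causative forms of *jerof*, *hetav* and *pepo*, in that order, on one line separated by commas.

The alternation tracks the final sound of the stem — -fa when the stem ends in a voiceless consonant (*akjokut*, *zisjuf*); -he when the stem ends in a voiced consonant (*bawun*, *ab*, *jopuv*); -of when the stem ends in a vowel (*avmi*, *owo*).
Since the final sound of *jerof* is /f/ (a voiceless consonant), it takes -fa, giving *jeroffa*.
*hetav*: final sound = /v/, a voiced consonant → -he → *hetavhe*.
*pepo* — final sound /o/ (a vowel) → -of → *pepoof*.

jeroffa, hetavhe, pepoof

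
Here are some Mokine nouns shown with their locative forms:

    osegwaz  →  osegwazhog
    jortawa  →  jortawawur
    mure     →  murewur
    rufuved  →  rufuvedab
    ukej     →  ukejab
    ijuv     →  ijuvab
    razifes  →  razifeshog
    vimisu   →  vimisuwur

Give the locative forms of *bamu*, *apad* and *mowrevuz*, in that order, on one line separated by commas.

bamuwur, apadab, mowrevuzhog

The suffix is conditioned by the final sound: -hog when the stem ends in a sibilant (*osegwaz*, *razifes*); -ab when the stem ends in a non-sibilant consonant (*rufuved*, *ukej*, *ijuv*); -wur when the stem ends in a vowel (*jortawa*, *mure*, *vimisu*).
The final sound of *bamu* is /u/, which is a vowel, so the suffix is -wur, giving *bamuwur*.
Since the final sound of *apad* is /d/ (a non-sibilant consonant), it takes -ab, giving *apadab*.
*mowrevuz* — final sound /z/ (a sibilant) → -hog → *mowrevuzhog*.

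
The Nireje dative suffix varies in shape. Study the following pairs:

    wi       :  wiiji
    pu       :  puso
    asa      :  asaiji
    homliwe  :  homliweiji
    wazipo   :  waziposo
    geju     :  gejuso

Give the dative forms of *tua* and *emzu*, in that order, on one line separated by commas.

The pattern is rounding harmony: -so when the last vowel of the stem is a rounded vowel (*pu*, *wazipo*, *geju*); -iji when the last vowel of the stem is an unrounded vowel (*wi*, *asa*, *homliwe*).
Since the last vowel of *tua* is /a/ (an unrounded vowel), it takes -iji, giving *tuaiji*.
*emzu* — last vowel /u/ (a rounded vowel) → -so → *emzuso*.

tuaiji, emzuso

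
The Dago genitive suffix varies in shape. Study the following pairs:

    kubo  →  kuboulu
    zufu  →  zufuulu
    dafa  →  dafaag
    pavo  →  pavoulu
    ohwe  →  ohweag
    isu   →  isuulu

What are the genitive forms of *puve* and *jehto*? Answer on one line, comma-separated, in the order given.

puveag, jehtoulu

Looking at the last vowel of each stem: -ulu when the last vowel of the stem is a rounded vowel (*kubo*, *zufu*, *pavo*, *isu*); -ag when the last vowel of the stem is an unrounded vowel (*dafa*, *ohwe*).
Since the last vowel of *puve* is /e/ (an unrounded vowel), it takes -ag, giving *puveag*.
*jehto* — last vowel /o/ (a rounded vowel) → -ulu → *jehtoulu*.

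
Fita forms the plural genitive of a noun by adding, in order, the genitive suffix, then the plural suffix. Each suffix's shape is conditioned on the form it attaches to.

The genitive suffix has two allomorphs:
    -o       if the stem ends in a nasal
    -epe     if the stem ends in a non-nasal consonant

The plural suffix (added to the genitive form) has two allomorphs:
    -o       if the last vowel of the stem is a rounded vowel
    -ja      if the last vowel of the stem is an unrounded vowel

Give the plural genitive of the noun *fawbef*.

Since the final consonant of *fawbef* is /f/ (non-nasal), it takes -epe, giving *fawbefepe*.
The last vowel of the genitive form *fawbefepe* is /e/, which is an unrounded vowel, so the plural suffix is -ja, giving *fawbefepeja*.

fawbefepeja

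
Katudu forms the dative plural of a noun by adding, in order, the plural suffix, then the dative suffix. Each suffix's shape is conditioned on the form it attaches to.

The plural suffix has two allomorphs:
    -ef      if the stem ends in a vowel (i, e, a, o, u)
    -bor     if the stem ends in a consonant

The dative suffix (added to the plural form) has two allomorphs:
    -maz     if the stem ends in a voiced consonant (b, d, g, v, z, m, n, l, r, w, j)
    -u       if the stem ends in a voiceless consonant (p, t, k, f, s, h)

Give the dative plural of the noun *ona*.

*ona* — final sound /a/ (a vowel) → -ef → *onaef*.
The plural form *onaef*: final consonant = /f/, voiceless → -u → *onaefu*.

onaefu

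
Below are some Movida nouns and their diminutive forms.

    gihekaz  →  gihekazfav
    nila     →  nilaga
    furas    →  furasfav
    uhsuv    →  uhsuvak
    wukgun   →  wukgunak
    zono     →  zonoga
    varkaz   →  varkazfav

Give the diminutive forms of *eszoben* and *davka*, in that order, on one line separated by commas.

The suffix is conditioned by the final sound: -fav when the stem ends in a sibilant (*gihekaz*, *furas*, *varkaz*); -ak when the stem ends in a non-sibilant consonant (*uhsuv*, *wukgun*); -ga when the stem ends in a vowel (*nila*, *zono*).
Since the final sound of *eszoben* is /n/ (a non-sibilant consonant), it takes -ak, giving *eszobenak*.
Since the final sound of *davka* is /a/ (a vowel), it takes -ga, giving *davkaga*.

eszobenak, davkaga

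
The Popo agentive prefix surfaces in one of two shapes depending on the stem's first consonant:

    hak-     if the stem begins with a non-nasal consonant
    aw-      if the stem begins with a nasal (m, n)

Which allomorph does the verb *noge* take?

aw-

Since the first consonant of *noge* is /n/ (a nasal), it takes aw-.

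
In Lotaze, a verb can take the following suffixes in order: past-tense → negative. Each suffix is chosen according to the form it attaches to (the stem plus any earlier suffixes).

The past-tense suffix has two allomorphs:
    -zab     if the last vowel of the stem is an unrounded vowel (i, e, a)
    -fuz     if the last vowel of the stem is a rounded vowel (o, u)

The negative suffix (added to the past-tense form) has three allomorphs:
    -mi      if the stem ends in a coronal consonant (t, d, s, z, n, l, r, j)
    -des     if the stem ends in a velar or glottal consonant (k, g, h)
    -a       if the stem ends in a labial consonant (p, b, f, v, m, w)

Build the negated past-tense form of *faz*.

fazzaba

*faz* — last vowel /a/ (an unrounded vowel) → -zab → *fazzab*.
The past-tense form *fazzab* — final consonant /b/ (labial) → -a → *fazzaba*.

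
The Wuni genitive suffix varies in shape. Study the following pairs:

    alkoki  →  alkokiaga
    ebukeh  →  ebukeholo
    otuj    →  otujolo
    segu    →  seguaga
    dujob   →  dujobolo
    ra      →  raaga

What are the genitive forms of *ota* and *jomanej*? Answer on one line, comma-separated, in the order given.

The alternation tracks the final sound of the stem — -olo when the stem ends in a consonant (*ebukeh*, *otuj*, *dujob*); -aga when the stem ends in a vowel (*alkoki*, *segu*, *ra*).
*ota*: final sound = /a/, a vowel → -aga → *otaaga*.
Since the final sound of *jomanej* is /j/ (a consonant), it takes -olo, giving *jomanejolo*.

otaaga, jomanejolo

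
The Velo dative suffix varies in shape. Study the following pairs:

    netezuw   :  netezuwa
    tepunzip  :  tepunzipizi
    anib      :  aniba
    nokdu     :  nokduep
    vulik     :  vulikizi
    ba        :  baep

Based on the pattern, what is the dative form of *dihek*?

dihekizi

The suffix is conditioned by the final sound: -izi when the stem ends in a voiceless consonant (*tepunzip*, *vulik*); -a when the stem ends in a voiced consonant (*netezuw*, *anib*); -ep when the stem ends in a vowel (*nokdu*, *ba*).
*dihek* — final sound /k/ (a voiceless consonant) → -izi → *dihekizi*.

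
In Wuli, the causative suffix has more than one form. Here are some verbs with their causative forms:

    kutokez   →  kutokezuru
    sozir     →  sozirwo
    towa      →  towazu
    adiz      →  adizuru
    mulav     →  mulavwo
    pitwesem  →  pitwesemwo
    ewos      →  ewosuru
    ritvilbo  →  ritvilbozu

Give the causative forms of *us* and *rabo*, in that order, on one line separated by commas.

Looking at the final sound of each stem: -uru when the stem ends in a sibilant (*kutokez*, *adiz*, *ewos*); -wo when the stem ends in a non-sibilant consonant (*sozir*, *mulav*, *pitwesem*); -zu when the stem ends in a vowel (*towa*, *ritvilbo*).
*us*: final sound = /s/, a sibilant → -uru → *usuru*.
*rabo*: final sound = /o/, a vowel → -zu → *rabozu*.

usuru, rabozu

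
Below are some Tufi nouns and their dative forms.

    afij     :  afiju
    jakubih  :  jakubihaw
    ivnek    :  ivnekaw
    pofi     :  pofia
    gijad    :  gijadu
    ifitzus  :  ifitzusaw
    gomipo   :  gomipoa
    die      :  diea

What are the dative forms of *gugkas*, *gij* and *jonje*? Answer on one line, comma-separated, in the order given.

The alternation tracks the final sound of the stem — -aw when the stem ends in a voiceless consonant (*jakubih*, *ivnek*, *ifitzus*); -u when the stem ends in a voiced consonant (*afij*, *gijad*); -a when the stem ends in a vowel (*pofi*, *gomipo*, *die*).
*gugkas*: final sound = /s/, a voiceless consonant → -aw → *gugkasaw*.
The final sound of *gij* is /j/, which is a voiced consonant, so the suffix is -u, giving *giju*.
*jonje*: final sound = /e/, a vowel → -a → *jonjea*.

gugkasaw, giju, jonjea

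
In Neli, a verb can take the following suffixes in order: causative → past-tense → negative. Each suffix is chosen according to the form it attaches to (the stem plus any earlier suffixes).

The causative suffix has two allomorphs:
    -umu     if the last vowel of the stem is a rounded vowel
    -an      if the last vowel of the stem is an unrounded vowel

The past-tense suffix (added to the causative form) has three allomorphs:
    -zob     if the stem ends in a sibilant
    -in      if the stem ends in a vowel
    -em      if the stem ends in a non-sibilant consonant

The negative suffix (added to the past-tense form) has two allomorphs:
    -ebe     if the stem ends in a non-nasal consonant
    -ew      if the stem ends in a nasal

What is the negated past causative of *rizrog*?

*rizrog* — last vowel /o/ (a rounded vowel) → -umu → *rizrogumu*.
The causative form *rizrogumu*: final sound = /u/, a vowel → -in → *rizrogumuin*.
The past-tense form *rizrogumuin*: final consonant = /n/, a nasal → -ew → *rizrogumuinew*.

rizrogumuinew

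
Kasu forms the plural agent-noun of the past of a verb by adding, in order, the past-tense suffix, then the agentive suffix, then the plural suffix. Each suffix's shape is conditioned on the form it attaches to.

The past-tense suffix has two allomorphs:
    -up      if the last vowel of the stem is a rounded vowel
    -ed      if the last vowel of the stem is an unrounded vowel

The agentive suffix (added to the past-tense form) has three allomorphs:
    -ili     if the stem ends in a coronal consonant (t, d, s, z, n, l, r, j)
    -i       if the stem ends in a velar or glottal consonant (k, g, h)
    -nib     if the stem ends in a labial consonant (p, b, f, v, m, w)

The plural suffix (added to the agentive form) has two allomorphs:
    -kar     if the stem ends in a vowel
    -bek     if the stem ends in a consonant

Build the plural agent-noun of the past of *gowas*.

gowasedilikar

Since the last vowel of *gowas* is /a/ (an unrounded vowel), it takes -ed, giving *gowased*.
The final consonant of the past-tense form *gowased* is /d/, which is coronal, so the agentive suffix is -ili, giving *gowasedili*.
The final sound of the agentive form *gowasedili* is /i/, which is a vowel, so the plural suffix is -kar, giving *gowasedilikar*.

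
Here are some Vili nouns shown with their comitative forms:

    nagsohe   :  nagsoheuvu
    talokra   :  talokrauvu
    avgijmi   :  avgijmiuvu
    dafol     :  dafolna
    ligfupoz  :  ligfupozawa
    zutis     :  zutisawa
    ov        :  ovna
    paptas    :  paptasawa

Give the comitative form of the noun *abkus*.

abkusawa

The suffix is conditioned by the final sound: -awa when the stem ends in a sibilant (*ligfupoz*, *zutis*, *paptas*); -na when the stem ends in a non-sibilant consonant (*dafol*, *ov*); -uvu when the stem ends in a vowel (*nagsohe*, *talokra*, *avgijmi*).
Since the final sound of *abkus* is /s/ (a sibilant), it takes -awa, giving *abkusawa*.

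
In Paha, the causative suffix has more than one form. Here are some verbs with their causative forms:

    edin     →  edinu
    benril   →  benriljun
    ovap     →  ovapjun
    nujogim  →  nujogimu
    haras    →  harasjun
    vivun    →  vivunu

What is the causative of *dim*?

dimu

The alternation tracks the final consonant of the stem — -u when the stem ends in a nasal (*edin*, *nujogim*, *vivun*); -jun when the stem ends in a non-nasal consonant (*benril*, *ovap*, *haras*).
*dim* — final consonant /m/ (a nasal) → -u → *dimu*.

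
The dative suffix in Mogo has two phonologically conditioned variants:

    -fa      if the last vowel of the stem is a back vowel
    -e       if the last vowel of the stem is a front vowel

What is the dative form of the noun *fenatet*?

The last vowel of *fenatet* is /e/, which is a front vowel, so the suffix is -e, giving *fenatete*.

fenatete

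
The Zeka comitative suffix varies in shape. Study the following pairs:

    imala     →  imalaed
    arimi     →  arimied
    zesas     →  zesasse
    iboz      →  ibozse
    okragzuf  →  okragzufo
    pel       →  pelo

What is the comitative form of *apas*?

Looking at the final sound of each stem: -se when the stem ends in a sibilant (*zesas*, *iboz*); -o when the stem ends in a non-sibilant consonant (*okragzuf*, *pel*); -ed when the stem ends in a vowel (*imala*, *arimi*).
*apas* — final sound /s/ (a sibilant) → -se → *apasse*.

apasse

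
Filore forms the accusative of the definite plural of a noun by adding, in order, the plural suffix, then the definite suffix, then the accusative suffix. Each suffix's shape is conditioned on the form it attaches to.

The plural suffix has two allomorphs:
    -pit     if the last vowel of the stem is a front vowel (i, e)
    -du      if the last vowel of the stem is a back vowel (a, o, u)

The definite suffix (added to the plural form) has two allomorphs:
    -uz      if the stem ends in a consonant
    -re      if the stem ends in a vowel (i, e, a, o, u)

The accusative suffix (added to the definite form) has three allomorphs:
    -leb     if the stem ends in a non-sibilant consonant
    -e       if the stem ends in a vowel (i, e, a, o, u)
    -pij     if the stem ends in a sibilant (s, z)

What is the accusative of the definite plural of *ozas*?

Since the last vowel of *ozas* is /a/ (a back vowel), it takes -du, giving *ozasdu*.
Since the final sound of the plural form *ozasdu* is /u/ (a vowel), it takes -re, giving *ozasdure*.
The definite form *ozasdure*: final sound = /e/, a vowel → -e → *ozasduree*.

ozasduree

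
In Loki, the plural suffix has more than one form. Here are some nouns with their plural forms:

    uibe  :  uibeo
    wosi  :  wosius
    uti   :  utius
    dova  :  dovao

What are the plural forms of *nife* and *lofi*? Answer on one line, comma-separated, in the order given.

nifeo, lofius

The alternation tracks the last vowel of the stem — -us when the last vowel of the stem is a high vowel (*wosi*, *uti*); -o when the last vowel of the stem is a non-high vowel (*uibe*, *dova*).
The last vowel of *nife* is /e/, which is a non-high vowel, so the suffix is -o, giving *nifeo*.
*lofi*: last vowel = /i/, a high vowel → -us → *lofius*.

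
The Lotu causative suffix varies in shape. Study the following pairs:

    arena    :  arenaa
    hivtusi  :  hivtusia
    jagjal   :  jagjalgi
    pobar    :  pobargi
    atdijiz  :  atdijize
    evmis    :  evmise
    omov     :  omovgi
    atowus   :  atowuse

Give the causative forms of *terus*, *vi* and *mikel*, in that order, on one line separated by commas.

teruse, via, mikelgi

The alternation tracks the final sound of the stem — -e when the stem ends in a sibilant (*atdijiz*, *evmis*, *atowus*); -gi when the stem ends in a non-sibilant consonant (*jagjal*, *pobar*, *omov*); -a when the stem ends in a vowel (*arena*, *hivtusi*).
*terus*: final sound = /s/, a sibilant → -e → *teruse*.
Since the final sound of *vi* is /i/ (a vowel), it takes -a, giving *via*.
The final sound of *mikel* is /l/, which is a non-sibilant consonant, so the suffix is -gi, giving *mikelgi*.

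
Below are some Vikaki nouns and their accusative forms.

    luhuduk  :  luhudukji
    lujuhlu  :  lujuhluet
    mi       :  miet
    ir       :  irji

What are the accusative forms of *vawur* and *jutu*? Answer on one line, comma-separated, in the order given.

The suffix is conditioned by the final sound: -ji when the stem ends in a consonant (*luhuduk*, *ir*); -et when the stem ends in a vowel (*lujuhlu*, *mi*).
*vawur*: final sound = /r/, a consonant → -ji → *vawurji*.
*jutu*: final sound = /u/, a vowel → -et → *jutuet*.

vawurji, jutuet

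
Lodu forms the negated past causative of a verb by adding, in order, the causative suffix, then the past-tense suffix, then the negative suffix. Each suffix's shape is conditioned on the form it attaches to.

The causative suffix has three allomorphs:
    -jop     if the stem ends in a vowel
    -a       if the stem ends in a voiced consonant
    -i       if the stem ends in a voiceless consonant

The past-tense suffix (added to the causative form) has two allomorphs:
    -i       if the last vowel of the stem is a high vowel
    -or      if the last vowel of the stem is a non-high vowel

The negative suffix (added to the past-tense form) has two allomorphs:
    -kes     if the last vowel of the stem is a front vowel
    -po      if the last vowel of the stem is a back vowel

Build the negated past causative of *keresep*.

keresepiikes

Since the final sound of *keresep* is /p/ (a voiceless consonant), it takes -i, giving *keresepi*.
The causative form *keresepi* — last vowel /i/ (a high vowel) → -i → *keresepii*.
The last vowel of the past-tense form *keresepii* is /i/, which is a front vowel, so the negative suffix is -kes, giving *keresepiikes*.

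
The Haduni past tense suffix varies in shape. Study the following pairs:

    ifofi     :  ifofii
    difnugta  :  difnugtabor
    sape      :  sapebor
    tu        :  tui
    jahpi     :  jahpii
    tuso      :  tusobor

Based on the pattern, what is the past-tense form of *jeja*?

Looking at the last vowel of each stem: -i when the last vowel of the stem is a high vowel (*ifofi*, *tu*, *jahpi*); -bor when the last vowel of the stem is a non-high vowel (*difnugta*, *sape*, *tuso*).
*jeja* — last vowel /a/ (a non-high vowel) → -bor → *jejabor*.

jejabor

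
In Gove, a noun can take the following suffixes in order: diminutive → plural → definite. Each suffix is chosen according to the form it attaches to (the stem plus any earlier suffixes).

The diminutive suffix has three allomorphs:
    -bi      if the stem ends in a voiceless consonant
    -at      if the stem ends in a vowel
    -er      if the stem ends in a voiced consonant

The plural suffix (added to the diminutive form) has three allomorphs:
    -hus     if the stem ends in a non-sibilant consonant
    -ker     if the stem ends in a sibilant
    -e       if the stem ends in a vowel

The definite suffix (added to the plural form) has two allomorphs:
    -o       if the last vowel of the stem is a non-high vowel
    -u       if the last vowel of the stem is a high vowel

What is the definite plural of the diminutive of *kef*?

*kef*: final sound = /f/, a voiceless consonant → -bi → *kefbi*.
The diminutive form *kefbi*: final sound = /i/, a vowel → -e → *kefbie*.
The last vowel of the plural form *kefbie* is /e/, which is a non-high vowel, so the definite suffix is -o, giving *kefbieo*.

kefbieo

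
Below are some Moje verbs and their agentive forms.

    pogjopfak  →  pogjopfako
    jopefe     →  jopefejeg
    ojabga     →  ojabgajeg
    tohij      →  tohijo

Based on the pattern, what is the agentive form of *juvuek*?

The suffix is conditioned by the final sound: -o when the stem ends in a consonant (*pogjopfak*, *tohij*); -jeg when the stem ends in a vowel (*jopefe*, *ojabga*).
*juvuek*: final sound = /k/, a consonant → -o → *juvueko*.

juvueko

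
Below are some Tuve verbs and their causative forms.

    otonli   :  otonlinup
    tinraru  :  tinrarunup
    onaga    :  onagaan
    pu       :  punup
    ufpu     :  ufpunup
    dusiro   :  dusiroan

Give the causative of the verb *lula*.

The alternation tracks the last vowel of the stem — -nup when the last vowel of the stem is a high vowel (*otonli*, *tinraru*, *pu*, *ufpu*); -an when the last vowel of the stem is a non-high vowel (*onaga*, *dusiro*).
The last vowel of *lula* is /a/, which is a non-high vowel, so the suffix is -an, giving *lulaan*.

lulaan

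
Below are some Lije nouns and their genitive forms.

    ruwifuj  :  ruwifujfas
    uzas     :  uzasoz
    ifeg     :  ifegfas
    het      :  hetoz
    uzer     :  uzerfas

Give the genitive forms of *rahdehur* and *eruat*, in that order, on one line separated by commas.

rahdehurfas, eruatoz

Looking at the final consonant of each stem: -oz when the stem ends in a voiceless consonant (*uzas*, *het*); -fas when the stem ends in a voiced consonant (*ruwifuj*, *ifeg*, *uzer*).
*rahdehur*: final consonant = /r/, voiced → -fas → *rahdehurfas*.
*eruat* — final consonant /t/ (voiceless) → -oz → *eruatoz*.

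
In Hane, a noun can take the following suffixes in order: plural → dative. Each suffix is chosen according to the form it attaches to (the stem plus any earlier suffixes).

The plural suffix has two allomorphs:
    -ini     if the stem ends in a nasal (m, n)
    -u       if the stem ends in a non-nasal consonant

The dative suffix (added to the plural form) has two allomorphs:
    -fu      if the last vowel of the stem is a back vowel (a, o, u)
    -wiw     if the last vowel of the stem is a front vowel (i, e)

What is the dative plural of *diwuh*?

The final consonant of *diwuh* is /h/, which is non-nasal, so the plural suffix is -u, giving *diwuhu*.
The plural form *diwuhu* — last vowel /u/ (a back vowel) → -fu → *diwuhufu*.

diwuhufu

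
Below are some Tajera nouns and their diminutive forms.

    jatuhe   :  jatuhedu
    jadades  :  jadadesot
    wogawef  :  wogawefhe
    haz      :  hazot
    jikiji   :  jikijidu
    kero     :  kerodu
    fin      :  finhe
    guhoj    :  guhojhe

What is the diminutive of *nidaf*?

The suffix is conditioned by the final sound: -ot when the stem ends in a sibilant (*jadades*, *haz*); -he when the stem ends in a non-sibilant consonant (*wogawef*, *fin*, *guhoj*); -du when the stem ends in a vowel (*jatuhe*, *jikiji*, *kero*).
Since the final sound of *nidaf* is /f/ (a non-sibilant consonant), it takes -he, giving *nidafhe*.

nidafhe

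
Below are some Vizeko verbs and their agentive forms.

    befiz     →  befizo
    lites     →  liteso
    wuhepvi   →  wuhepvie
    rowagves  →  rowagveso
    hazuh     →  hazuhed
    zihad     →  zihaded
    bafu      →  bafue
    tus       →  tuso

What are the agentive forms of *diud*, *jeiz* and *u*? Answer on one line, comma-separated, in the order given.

diuded, jeizo, ue

The pattern is sibilance of the final sound: -o when the stem ends in a sibilant (*befiz*, *lites*, *rowagves*, *tus*); -ed when the stem ends in a non-sibilant consonant (*hazuh*, *zihad*); -e when the stem ends in a vowel (*wuhepvi*, *bafu*).
*diud* — final sound /d/ (a non-sibilant consonant) → -ed → *diuded*.
Since the final sound of *jeiz* is /z/ (a sibilant), it takes -o, giving *jeizo*.
Since the final sound of *u* is /u/ (a vowel), it takes -e, giving *ue*.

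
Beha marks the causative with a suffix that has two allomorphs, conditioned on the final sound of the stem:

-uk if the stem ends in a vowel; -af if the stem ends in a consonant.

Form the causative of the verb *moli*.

moliuk

The final sound of *moli* is /i/, which is a vowel, so the suffix is -uk, giving *moliuk*.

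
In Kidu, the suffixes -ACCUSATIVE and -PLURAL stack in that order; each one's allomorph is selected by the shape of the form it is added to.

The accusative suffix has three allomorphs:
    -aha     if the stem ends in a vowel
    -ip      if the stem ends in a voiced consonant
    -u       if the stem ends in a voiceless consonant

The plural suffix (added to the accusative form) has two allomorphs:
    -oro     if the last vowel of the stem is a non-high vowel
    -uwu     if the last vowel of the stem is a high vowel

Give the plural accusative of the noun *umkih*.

umkihuuwu

Since the final sound of *umkih* is /h/ (a voiceless consonant), it takes -u, giving *umkihu*.
The accusative form *umkihu* — last vowel /u/ (a high vowel) → -uwu → *umkihuuwu*.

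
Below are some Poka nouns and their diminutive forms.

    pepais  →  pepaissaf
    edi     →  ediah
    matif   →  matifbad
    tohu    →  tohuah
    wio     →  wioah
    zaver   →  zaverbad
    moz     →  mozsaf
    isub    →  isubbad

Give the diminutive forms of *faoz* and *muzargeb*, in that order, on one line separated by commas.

faozsaf, muzargebbad

The pattern is sibilance of the final sound: -saf when the stem ends in a sibilant (*pepais*, *moz*); -bad when the stem ends in a non-sibilant consonant (*matif*, *zaver*, *isub*); -ah when the stem ends in a vowel (*edi*, *tohu*, *wio*).
*faoz* — final sound /z/ (a sibilant) → -saf → *faozsaf*.
Since the final sound of *muzargeb* is /b/ (a non-sibilant consonant), it takes -bad, giving *muzargebbad*.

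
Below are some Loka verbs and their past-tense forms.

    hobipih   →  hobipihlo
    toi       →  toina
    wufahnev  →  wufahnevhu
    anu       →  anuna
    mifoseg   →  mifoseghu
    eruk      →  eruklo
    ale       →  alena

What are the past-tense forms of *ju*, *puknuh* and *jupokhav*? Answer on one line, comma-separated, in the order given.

juna, puknuhlo, jupokhavhu

The pattern is voicing of the final sound: -lo when the stem ends in a voiceless consonant (*hobipih*, *eruk*); -hu when the stem ends in a voiced consonant (*wufahnev*, *mifoseg*); -na when the stem ends in a vowel (*toi*, *anu*, *ale*).
*ju*: final sound = /u/, a vowel → -na → *juna*.
The final sound of *puknuh* is /h/, which is a voiceless consonant, so the suffix is -lo, giving *puknuhlo*.
Since the final sound of *jupokhav* is /v/ (a voiced consonant), it takes -hu, giving *jupokhavhu*.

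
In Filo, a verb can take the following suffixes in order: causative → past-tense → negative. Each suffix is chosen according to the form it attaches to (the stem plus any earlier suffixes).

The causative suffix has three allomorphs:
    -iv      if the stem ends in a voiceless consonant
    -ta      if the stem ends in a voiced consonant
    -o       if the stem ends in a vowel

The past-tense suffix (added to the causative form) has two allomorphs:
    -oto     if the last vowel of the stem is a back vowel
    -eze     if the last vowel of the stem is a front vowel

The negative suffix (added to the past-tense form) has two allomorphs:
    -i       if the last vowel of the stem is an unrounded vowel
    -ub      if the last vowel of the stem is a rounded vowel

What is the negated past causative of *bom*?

bomtaotoub

*bom*: final sound = /m/, a voiced consonant → -ta → *bomta*.
Since the last vowel of the causative form *bomta* is /a/ (a back vowel), it takes -oto, giving *bomtaoto*.
The past-tense form *bomtaoto*: last vowel = /o/, a rounded vowel → -ub → *bomtaotoub*.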